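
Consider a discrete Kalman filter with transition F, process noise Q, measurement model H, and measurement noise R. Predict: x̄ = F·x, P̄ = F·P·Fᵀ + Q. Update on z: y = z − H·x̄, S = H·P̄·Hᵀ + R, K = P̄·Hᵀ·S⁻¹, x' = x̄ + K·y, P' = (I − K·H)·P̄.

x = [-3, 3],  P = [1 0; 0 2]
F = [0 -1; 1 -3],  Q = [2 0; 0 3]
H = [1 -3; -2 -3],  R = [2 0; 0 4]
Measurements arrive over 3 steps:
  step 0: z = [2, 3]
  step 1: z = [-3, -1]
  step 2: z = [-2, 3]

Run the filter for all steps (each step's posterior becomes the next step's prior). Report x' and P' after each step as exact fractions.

step 0: x̄ = F·x = [-3, -12]
step 0: P̄ = F·P·Fᵀ + Q = [4 6; 6 22]
step 0: y = z − H·x̄ = [-31, -39]
step 0: S = H·P̄·Hᵀ + R = [168 208; 208 290]
step 0: K = P̄·Hᵀ·S⁻¹ = [337/1364 -91/341; -147/682 -39/341]
step 0: x' = x̄ + K·y = [-343/1364, -585/682]
step 0: P' = (I − K·H)·P̄ = [355/682 3/341; 3/341 50/341]
step 1: x̄ = F·x = [585/682, 3167/1364]
step 1: P̄ = F·P·Fᵀ + Q = [732/341 147/341; 147/341 3265/682]
step 1: y = z − H·x̄ = [4239/1364, 10477/1364]
step 1: S = H·P̄·Hᵀ + R = [30449/682 27339/682; 27339/682 41497/682]
step 1: K = P̄·Hᵀ·S⁻¹ = [94071/378388 -96717/378388; -20235/94597 -10338/94597]
step 1: x' = x̄ + K·y = [-62985/189194, 77347/94597]
step 1: P' = (I − K·H)·P̄ = [95835/189194 294/94597; 294/94597 13588/94597]
step 2: x̄ = F·x = [-77347/94597, -527067/189194]
step 2: P̄ = F·P·Fᵀ + Q = [202782/94597 40470/94597; 40470/94597 904473/189194]
step 2: y = z − H·x̄ = [-1804895/189194, -1323007/189194]
step 2: S = H·P̄·Hᵀ + R = [8438569/189194 7571949/189194; 7571949/189194 11490569/189194]
step 2: K = P̄·Hᵀ·S⁻¹ = [26032701/104732570 -26761161/104732570; -2240310/10473257 -1144437/10473257]
step 2: x' = x̄ + K·y = [-73423546/52366285, 198285/10473257]
step 2: P' = (I − K·H)·P̄ = [26518341/52366285 32376/10473257; 32376/10473257 1504332/10473257]

step 0: x' = [-343/1364, -585/682], P' = [355/682 3/341; 3/341 50/341]
step 1: x' = [-62985/189194, 77347/94597], P' = [95835/189194 294/94597; 294/94597 13588/94597]
step 2: x' = [-73423546/52366285, 198285/10473257], P' = [26518341/52366285 32376/10473257; 32376/10473257 1504332/10473257]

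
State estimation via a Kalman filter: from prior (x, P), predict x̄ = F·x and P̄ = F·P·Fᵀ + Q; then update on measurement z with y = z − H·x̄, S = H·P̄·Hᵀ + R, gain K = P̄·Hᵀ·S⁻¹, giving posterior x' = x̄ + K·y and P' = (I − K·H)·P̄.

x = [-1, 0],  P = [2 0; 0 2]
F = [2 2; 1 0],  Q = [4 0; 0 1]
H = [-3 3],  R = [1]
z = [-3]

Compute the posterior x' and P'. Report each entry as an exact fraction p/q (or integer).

x̄ = F·x = [-2, -1]
P̄ = F·P·Fᵀ + Q = [20 4; 4 3]
y = z − H·x̄ = [-6]
S = H·P̄·Hᵀ + R = [136]
K = P̄·Hᵀ·S⁻¹ = [-6/17; -3/136]
x' = x̄ + K·y = [2/17, -59/68]
P' = (I − K·H)·P̄ = [52/17 50/17; 50/17 399/136]

x' = [2/17, -59/68]
P' = [52/17 50/17; 50/17 399/136]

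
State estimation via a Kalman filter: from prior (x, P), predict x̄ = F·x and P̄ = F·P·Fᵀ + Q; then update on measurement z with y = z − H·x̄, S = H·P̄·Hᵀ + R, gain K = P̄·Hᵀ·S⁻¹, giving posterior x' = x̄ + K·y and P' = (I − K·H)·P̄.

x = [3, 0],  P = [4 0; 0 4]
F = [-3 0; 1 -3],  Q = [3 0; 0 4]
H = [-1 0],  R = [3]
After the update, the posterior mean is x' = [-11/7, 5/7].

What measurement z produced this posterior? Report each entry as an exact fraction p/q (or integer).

z = [1]

x̄ = F·x = [-9, 3]
P̄ = F·P·Fᵀ + Q = [39 -12; -12 44]
S = H·P̄·Hᵀ + R = [42]
K = P̄·Hᵀ·S⁻¹ = [-13/14; 2/7]
x' − x̄ = [52/7, -16/7] = K·y
y = (KᵀK)⁻¹·Kᵀ·(x' − x̄) = [-8]
z = y + H·x̄ = [-8] + [9] = [1]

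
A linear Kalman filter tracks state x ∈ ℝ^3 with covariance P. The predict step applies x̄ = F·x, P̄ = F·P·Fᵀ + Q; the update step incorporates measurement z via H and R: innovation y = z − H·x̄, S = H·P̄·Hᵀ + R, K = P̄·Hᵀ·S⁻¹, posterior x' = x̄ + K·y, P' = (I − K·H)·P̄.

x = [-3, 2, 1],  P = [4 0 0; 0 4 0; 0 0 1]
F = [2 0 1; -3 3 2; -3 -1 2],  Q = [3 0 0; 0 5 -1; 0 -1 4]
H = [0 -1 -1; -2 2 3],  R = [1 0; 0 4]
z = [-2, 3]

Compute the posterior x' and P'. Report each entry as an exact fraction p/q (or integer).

x̄ = F·x = [-5, 17, 9]
P̄ = F·P·Fᵀ + Q = [20 -22 -22; -22 81 27; -22 27 48]
y = z − H·x̄ = [24, -68]
S = H·P̄·Hᵀ + R = [184 -529; -529 1604]
K = P̄·Hᵀ·S⁻¹ = [-8774/15295 -188/665; -21409/15295 -188/665; 7718/15295 211/665]
x' = x̄ + K·y = [6981/15295, 40231/15295, -7117/15295]
P' = (I − K·H)·P̄ = [43356/15295 -43094/15295 51868/15295; -43094/15295 167711/15295 -146302/15295; 51868/15295 -146302/15295 138584/15295]

x' = [6981/15295, 40231/15295, -7117/15295]
P' = [43356/15295 -43094/15295 51868/15295; -43094/15295 167711/15295 -146302/15295; 51868/15295 -146302/15295 138584/15295]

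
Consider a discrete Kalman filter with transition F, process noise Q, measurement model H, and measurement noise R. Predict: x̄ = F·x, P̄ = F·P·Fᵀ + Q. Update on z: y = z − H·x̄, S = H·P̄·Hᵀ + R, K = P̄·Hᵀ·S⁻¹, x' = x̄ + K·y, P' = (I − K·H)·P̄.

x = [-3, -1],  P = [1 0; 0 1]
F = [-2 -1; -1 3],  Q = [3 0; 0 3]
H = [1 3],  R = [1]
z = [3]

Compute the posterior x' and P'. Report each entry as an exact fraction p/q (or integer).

x' = [41/6, -19/15]
P' = [187/24 -31/12; -31/12 29/30]

x̄ = F·x = [7, 0]
P̄ = F·P·Fᵀ + Q = [8 -1; -1 13]
y = z − H·x̄ = [-4]
S = H·P̄·Hᵀ + R = [120]
K = P̄·Hᵀ·S⁻¹ = [1/24; 19/60]
x' = x̄ + K·y = [41/6, -19/15]
P' = (I − K·H)·P̄ = [187/24 -31/12; -31/12 29/30]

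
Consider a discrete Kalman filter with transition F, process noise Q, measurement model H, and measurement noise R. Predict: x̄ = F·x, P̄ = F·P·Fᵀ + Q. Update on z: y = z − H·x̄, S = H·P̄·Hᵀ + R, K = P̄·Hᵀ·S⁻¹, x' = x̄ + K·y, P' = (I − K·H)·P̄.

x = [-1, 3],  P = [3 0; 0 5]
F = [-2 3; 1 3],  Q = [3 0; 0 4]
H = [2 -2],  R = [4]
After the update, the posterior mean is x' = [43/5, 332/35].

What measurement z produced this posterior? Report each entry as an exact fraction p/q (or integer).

z = [-2]

x̄ = F·x = [11, 8]
P̄ = F·P·Fᵀ + Q = [60 39; 39 52]
S = H·P̄·Hᵀ + R = [140]
K = P̄·Hᵀ·S⁻¹ = [3/10; -13/70]
x' − x̄ = [-12/5, 52/35] = K·y
y = (KᵀK)⁻¹·Kᵀ·(x' − x̄) = [-8]
z = y + H·x̄ = [-8] + [6] = [-2]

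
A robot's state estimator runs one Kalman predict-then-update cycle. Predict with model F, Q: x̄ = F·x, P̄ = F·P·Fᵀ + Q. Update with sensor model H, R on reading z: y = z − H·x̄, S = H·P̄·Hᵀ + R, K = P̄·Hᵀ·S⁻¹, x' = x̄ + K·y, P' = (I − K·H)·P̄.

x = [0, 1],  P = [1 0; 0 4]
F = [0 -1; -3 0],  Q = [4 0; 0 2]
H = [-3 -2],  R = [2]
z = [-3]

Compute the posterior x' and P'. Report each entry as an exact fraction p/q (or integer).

x̄ = F·x = [-1, 0]
P̄ = F·P·Fᵀ + Q = [8 0; 0 11]
y = z − H·x̄ = [-6]
S = H·P̄·Hᵀ + R = [118]
K = P̄·Hᵀ·S⁻¹ = [-12/59; -11/59]
x' = x̄ + K·y = [13/59, 66/59]
P' = (I − K·H)·P̄ = [184/59 -264/59; -264/59 407/59]

x' = [13/59, 66/59]
P' = [184/59 -264/59; -264/59 407/59]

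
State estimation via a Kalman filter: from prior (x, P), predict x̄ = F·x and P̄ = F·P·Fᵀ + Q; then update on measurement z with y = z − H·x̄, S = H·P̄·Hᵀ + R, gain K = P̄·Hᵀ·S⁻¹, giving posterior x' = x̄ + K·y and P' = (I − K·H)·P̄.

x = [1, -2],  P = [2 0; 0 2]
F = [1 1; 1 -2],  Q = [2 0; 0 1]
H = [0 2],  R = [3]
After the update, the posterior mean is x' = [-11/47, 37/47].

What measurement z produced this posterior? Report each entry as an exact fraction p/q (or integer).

z = [1]

x̄ = F·x = [-1, 5]
P̄ = F·P·Fᵀ + Q = [6 -2; -2 11]
S = H·P̄·Hᵀ + R = [47]
K = P̄·Hᵀ·S⁻¹ = [-4/47; 22/47]
x' − x̄ = [36/47, -198/47] = K·y
y = (KᵀK)⁻¹·Kᵀ·(x' − x̄) = [-9]
z = y + H·x̄ = [-9] + [10] = [1]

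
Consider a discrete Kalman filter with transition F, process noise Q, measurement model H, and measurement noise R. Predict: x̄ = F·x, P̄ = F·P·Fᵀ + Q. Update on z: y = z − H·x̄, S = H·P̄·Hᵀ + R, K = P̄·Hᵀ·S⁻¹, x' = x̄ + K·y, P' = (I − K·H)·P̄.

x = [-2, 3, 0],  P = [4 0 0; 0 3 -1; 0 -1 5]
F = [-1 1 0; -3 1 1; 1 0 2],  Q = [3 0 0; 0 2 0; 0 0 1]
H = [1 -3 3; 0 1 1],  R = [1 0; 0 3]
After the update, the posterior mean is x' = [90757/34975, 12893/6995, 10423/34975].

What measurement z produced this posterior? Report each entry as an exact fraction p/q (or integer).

z = [-2, 2]

x̄ = F·x = [5, 9, -2]
P̄ = F·P·Fᵀ + Q = [10 14 -6; 14 44 -4; -6 -4 25]
S = H·P̄·Hᵀ + R = [584 -49; -49 64]
K = P̄·Hᵀ·S⁻¹ = [-2808/34975 2222/34975; -1272/6995 3398/6995; 6213/34975 16233/34975]
x' − x̄ = [-84118/34975, -50062/6995, 80373/34975] = K·y
y = (KᵀK)⁻¹·Kᵀ·(x' − x̄) = [26, -5]
z = y + H·x̄ = [26, -5] + [-28, 7] = [-2, 2]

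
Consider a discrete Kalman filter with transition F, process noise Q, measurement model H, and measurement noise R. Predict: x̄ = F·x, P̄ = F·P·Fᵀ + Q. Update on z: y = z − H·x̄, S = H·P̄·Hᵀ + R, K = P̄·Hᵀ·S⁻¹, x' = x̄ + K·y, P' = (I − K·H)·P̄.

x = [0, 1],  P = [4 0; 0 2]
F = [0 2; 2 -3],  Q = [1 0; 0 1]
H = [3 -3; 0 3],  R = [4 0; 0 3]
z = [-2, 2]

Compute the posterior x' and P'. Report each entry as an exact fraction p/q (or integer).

x̄ = F·x = [2, -3]
P̄ = F·P·Fᵀ + Q = [9 -12; -12 35]
y = z − H·x̄ = [-17, 11]
S = H·P̄·Hᵀ + R = [616 -423; -423 318]
K = P̄·Hᵀ·S⁻¹ = [1602/5653 1491/5653; -141/5653 1679/5653]
x' = x̄ + K·y = [473/5653, 3907/5653]
P' = (I − K·H)·P̄ = [3627/5653 1491/5653; 1491/5653 1679/5653]

x' = [473/5653, 3907/5653]
P' = [3627/5653 1491/5653; 1491/5653 1679/5653]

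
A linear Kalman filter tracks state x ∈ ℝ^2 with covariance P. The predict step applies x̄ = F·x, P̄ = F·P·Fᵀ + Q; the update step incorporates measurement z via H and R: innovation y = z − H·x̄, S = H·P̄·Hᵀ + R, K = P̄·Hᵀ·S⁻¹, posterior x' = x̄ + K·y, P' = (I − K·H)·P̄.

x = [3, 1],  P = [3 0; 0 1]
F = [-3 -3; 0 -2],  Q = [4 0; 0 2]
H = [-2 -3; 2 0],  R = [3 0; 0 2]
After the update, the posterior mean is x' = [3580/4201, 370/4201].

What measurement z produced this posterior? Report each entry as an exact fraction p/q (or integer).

x̄ = F·x = [-12, -2]
P̄ = F·P·Fᵀ + Q = [40 6; 6 6]
S = H·P̄·Hᵀ + R = [289 -196; -196 162]
K = P̄·Hᵀ·S⁻¹ = [-98/4201 1956/4201; -1254/4201 -1206/4201]
x' − x̄ = [53992/4201, 8772/4201] = K·y
y = (KᵀK)⁻¹·Kᵀ·(x' − x̄) = [-32, 26]
z = y + H·x̄ = [-32, 26] + [30, -24] = [-2, 2]

z = [-2, 2]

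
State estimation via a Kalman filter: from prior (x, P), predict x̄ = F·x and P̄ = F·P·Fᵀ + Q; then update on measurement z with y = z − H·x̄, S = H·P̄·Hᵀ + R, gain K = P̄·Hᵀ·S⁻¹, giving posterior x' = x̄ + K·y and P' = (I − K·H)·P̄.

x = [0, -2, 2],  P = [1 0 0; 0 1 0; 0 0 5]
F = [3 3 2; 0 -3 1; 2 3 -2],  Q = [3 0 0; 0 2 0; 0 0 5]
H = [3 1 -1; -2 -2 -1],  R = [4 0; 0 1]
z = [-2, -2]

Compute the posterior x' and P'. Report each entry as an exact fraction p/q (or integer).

x' = [-10796/3005, 18296/3005, -9514/3005]
P' = [97039/21035 -156614/21035 124931/21035; -156614/21035 264039/21035 -217291/21035; 124931/21035 -217291/21035 198574/21035]

x̄ = F·x = [-2, 8, -10]
P̄ = F·P·Fᵀ + Q = [41 1 -5; 1 16 -19; -5 -19 38]
y = z − H·x̄ = [-14, 0]
S = H·P̄·Hᵀ + R = [501 -262; -262 179]
K = P̄·Hᵀ·S⁻¹ = [2393/21035 -5781/21035; 2872/21035 2441/21035; -10268/21035 -13854/21035]
x' = x̄ + K·y = [-10796/3005, 18296/3005, -9514/3005]
P' = (I − K·H)·P̄ = [97039/21035 -156614/21035 124931/21035; -156614/21035 264039/21035 -217291/21035; 124931/21035 -217291/21035 198574/21035]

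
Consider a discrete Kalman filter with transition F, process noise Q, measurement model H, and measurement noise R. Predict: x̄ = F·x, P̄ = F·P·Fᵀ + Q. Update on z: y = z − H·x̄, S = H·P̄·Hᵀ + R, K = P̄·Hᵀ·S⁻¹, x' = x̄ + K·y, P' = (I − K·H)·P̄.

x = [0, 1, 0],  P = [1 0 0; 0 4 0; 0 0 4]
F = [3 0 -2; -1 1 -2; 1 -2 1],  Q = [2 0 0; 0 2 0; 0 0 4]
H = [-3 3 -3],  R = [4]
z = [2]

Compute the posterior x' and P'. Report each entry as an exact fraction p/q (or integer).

x̄ = F·x = [0, 1, -2]
P̄ = F·P·Fᵀ + Q = [27 13 -5; 13 23 -17; -5 -17 25]
y = z − H·x̄ = [-7]
S = H·P̄·Hᵀ + R = [661]
K = P̄·Hᵀ·S⁻¹ = [-27/661; 81/661; -111/661]
x' = x̄ + K·y = [189/661, 94/661, -545/661]
P' = (I − K·H)·P̄ = [17118/661 10780/661 -6302/661; 10780/661 8642/661 -2246/661; -6302/661 -2246/661 4204/661]

x' = [189/661, 94/661, -545/661]
P' = [17118/661 10780/661 -6302/661; 10780/661 8642/661 -2246/661; -6302/661 -2246/661 4204/661]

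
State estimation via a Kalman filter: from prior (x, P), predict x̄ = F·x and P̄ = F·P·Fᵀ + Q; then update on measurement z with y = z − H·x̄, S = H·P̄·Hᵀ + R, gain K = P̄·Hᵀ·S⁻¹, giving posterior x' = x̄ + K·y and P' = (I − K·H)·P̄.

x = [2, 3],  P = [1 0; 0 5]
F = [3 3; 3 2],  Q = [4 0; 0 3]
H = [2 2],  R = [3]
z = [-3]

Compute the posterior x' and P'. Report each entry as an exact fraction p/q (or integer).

x' = [-311/225, 2/225]
P' = [1514/675 -1223/675; -1223/675 1436/675]

x̄ = F·x = [15, 12]
P̄ = F·P·Fᵀ + Q = [58 39; 39 32]
y = z − H·x̄ = [-57]
S = H·P̄·Hᵀ + R = [675]
K = P̄·Hᵀ·S⁻¹ = [194/675; 142/675]
x' = x̄ + K·y = [-311/225, 2/225]
P' = (I − K·H)·P̄ = [1514/675 -1223/675; -1223/675 1436/675]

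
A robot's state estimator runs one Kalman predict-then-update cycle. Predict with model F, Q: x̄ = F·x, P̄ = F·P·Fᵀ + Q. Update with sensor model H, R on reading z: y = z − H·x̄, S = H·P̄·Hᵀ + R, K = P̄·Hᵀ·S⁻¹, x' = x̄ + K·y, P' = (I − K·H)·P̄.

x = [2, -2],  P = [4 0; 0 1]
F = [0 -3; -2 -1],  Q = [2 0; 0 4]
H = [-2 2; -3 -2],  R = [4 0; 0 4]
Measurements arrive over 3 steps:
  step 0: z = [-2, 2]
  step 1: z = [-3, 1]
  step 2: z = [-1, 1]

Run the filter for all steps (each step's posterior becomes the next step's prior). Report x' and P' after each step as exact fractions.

step 0: x' = [1114/5877, -724/653], P' = [1820/5877 -48/653; -48/653 330/653]
step 1: x' = [743469/1469753, -1478307/1469753], P' = [444380/1469753 -95156/1469753; -95156/1469753 691611/1469753]
step 2: x' = [204147635/1398245867, -742941958/1398245867], P' = [421769316/1398245867 -90262736/1398245867; -90262736/1398245867 657679182/1398245867]

step 0: x̄ = F·x = [6, -2]
step 0: P̄ = F·P·Fᵀ + Q = [11 3; 3 21]
step 0: y = z − H·x̄ = [14, 16]
step 0: S = H·P̄·Hᵀ + R = [108 -24; -24 223]
step 0: K = P̄·Hᵀ·S⁻¹ = [-1126/5877 -383/1959; 189/653 -129/653]
step 0: x' = x̄ + K·y = [1114/5877, -724/653]
step 0: P' = (I − K·H)·P̄ = [1820/5877 -48/653; -48/653 330/653]
step 1: x̄ = F·x = [2172/653, 4288/5877]
step 1: P̄ = F·P·Fᵀ + Q = [4276/653 702/653; 702/653 32030/5877]
step 1: y = z − H·x̄ = [12889/5877, 73097/5877]
step 1: S = H·P̄·Hᵀ + R = [255020/5877 90148/5877; 90148/5877 573800/5877]
step 1: K = P̄·Hᵀ·S⁻¹ = [-269768/1469753 -285707/1469753; 786767/2939506 -548877/2939506]
step 1: x' = x̄ + K·y = [743469/1469753, -1478307/1469753]
step 1: P' = (I − K·H)·P̄ = [444380/1469753 -95156/1469753; -95156/1469753 691611/1469753]
step 2: x̄ = F·x = [4434921/1469753, -8631/1469753]
step 2: P̄ = F·P·Fᵀ + Q = [9164005/1469753 1503897/1469753; 1503897/1469753 7967519/1469753]
step 2: y = z − H·x̄ = [7417351/1469753, 14757254/1469753]
step 2: S = H·P̄·Hᵀ + R = [62373932/1469753 20106160/1469753; 20106160/1469753 138271897/1469753]
step 2: K = P̄·Hᵀ·S⁻¹ = [-256016026/1398245867 -271195619/1398245867; 373970959/1398245867 -261142539/1398245867]
step 2: x' = x̄ + K·y = [204147635/1398245867, -742941958/1398245867]
step 2: P' = (I − K·H)·P̄ = [421769316/1398245867 -90262736/1398245867; -90262736/1398245867 657679182/1398245867]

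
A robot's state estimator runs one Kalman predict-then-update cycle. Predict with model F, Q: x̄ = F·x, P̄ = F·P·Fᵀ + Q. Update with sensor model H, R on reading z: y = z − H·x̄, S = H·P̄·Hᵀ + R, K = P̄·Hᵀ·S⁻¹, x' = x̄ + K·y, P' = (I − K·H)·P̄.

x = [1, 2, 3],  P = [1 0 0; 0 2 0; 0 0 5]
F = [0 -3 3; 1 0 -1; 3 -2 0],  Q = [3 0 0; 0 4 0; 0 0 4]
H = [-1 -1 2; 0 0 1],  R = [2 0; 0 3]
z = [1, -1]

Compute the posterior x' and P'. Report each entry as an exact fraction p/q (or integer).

x' = [-33/37, -422/333, -25/37]
P' = [762/37 -336/37 177/37; -336/37 2740/333 -9/37; 177/37 -9/37 87/37]

x̄ = F·x = [3, -2, -1]
P̄ = F·P·Fᵀ + Q = [66 -15 12; -15 10 3; 12 3 21]
y = z − H·x̄ = [4, 0]
S = H·P̄·Hᵀ + R = [72 27; 27 24]
K = P̄·Hᵀ·S⁻¹ = [-36/37 59/37; 61/333 -3/37; 3/37 29/37]
x' = x̄ + K·y = [-33/37, -422/333, -25/37]
P' = (I − K·H)·P̄ = [762/37 -336/37 177/37; -336/37 2740/333 -9/37; 177/37 -9/37 87/37]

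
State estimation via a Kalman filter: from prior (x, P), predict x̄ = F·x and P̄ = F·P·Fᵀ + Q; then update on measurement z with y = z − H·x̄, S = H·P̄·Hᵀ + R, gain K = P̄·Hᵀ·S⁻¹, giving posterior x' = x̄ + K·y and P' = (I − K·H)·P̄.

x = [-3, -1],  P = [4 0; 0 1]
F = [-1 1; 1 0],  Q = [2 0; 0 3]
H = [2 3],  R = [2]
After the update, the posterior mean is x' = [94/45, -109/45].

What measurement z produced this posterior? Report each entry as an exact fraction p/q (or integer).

x̄ = F·x = [2, -3]
P̄ = F·P·Fᵀ + Q = [7 -4; -4 7]
S = H·P̄·Hᵀ + R = [45]
K = P̄·Hᵀ·S⁻¹ = [2/45; 13/45]
x' − x̄ = [4/45, 26/45] = K·y
y = (KᵀK)⁻¹·Kᵀ·(x' − x̄) = [2]
z = y + H·x̄ = [2] + [-5] = [-3]

z = [-3]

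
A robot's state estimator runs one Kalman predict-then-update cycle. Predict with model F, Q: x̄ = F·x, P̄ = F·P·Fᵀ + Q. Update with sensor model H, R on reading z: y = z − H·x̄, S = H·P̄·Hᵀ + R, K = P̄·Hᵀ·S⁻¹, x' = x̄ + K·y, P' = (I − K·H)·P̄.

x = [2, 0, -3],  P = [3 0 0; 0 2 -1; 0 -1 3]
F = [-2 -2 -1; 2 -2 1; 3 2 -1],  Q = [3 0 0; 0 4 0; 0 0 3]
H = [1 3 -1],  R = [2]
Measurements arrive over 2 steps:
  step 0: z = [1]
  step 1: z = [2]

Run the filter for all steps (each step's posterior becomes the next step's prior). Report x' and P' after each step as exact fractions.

step 0: x' = [-71/167, 499/167, 1267/167], P' = [3386/167 -2165/167 -3133/167; -2165/167 3465/334 5899/334; -3133/167 5899/334 11549/334]
step 1: x' = [-2011659/166973, 876379/166973, 289908/166973], P' = [8289203/166973 -2590139/166973 495528/166973; -2590139/166973 1447320/166973 1594795/166973; 495528/166973 1594795/166973 5118187/166973]

step 0: x̄ = F·x = [-1, 1, 9]
step 0: P̄ = F·P·Fᵀ + Q = [22 -7 -23; -7 31 3; -23 3 45]
step 0: y = z − H·x̄ = [8]
step 0: S = H·P̄·Hᵀ + R = [334]
step 0: K = P̄·Hᵀ·S⁻¹ = [12/167; 83/334; -59/334]
step 0: x' = x̄ + K·y = [-71/167, 499/167, 1267/167]
step 0: P' = (I − K·H)·P̄ = [3386/167 -2165/167 -3133/167; -2165/167 3465/334 5899/334; -3133/167 5899/334 11549/334]
step 1: x̄ = F·x = [-2123/167, 127/167, -482/167]
step 1: P̄ = F·P·Fᵀ + Q = [17391/334 287/334 6623/334; 287/334 39813/334 41213/334; 6623/334 41213/334 49399/334]
step 1: y = z − H·x̄ = [1594/167]
step 1: S = H·P̄·Hᵀ + R = [166973/334]
step 1: K = P̄·Hᵀ·S⁻¹ = [11629/166973; 78513/166973; 80863/166973]
step 1: x' = x̄ + K·y = [-2011659/166973, 876379/166973, 289908/166973]
step 1: P' = (I − K·H)·P̄ = [8289203/166973 -2590139/166973 495528/166973; -2590139/166973 1447320/166973 1594795/166973; 495528/166973 1594795/166973 5118187/166973]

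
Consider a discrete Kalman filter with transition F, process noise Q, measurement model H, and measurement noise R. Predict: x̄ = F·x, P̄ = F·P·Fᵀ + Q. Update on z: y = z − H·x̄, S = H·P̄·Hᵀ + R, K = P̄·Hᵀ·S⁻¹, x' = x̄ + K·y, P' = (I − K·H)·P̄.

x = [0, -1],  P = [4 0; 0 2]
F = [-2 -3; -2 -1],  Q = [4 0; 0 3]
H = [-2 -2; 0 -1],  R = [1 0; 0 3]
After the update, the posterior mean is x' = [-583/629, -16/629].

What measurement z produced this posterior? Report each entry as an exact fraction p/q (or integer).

z = [2, -1]

x̄ = F·x = [3, 1]
P̄ = F·P·Fᵀ + Q = [38 22; 22 21]
S = H·P̄·Hᵀ + R = [413 86; 86 24]
K = P̄·Hᵀ·S⁻¹ = [-247/629 617/1258; -129/1258 -1277/2516]
x' − x̄ = [-2470/629, -645/629] = K·y
y = (KᵀK)⁻¹·Kᵀ·(x' − x̄) = [10, 0]
z = y + H·x̄ = [10, 0] + [-8, -1] = [2, -1]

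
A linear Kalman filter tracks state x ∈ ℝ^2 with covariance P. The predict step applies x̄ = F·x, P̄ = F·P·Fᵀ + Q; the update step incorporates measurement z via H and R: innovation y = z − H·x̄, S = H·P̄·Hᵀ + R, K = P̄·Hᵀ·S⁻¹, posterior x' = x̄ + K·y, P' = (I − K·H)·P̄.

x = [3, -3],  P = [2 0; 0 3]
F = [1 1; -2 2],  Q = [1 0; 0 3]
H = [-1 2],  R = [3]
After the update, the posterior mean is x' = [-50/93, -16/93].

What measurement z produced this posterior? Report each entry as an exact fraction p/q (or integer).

x̄ = F·x = [0, -12]
P̄ = F·P·Fᵀ + Q = [6 2; 2 23]
S = H·P̄·Hᵀ + R = [93]
K = P̄·Hᵀ·S⁻¹ = [-2/93; 44/93]
x' − x̄ = [-50/93, 1100/93] = K·y
y = (KᵀK)⁻¹·Kᵀ·(x' − x̄) = [25]
z = y + H·x̄ = [25] + [-24] = [1]

z = [1]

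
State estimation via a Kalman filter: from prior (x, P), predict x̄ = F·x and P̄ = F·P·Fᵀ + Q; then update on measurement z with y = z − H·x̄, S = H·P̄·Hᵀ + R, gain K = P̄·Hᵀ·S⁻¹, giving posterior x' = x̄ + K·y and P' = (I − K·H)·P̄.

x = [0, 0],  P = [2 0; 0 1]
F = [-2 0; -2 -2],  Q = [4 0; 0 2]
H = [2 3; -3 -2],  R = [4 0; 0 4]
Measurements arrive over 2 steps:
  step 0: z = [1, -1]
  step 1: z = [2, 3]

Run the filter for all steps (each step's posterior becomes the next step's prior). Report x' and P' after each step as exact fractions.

step 0: x' = [115/592, 15/74], P' = [175/148 -38/37; -38/37 44/37]
step 1: x' = [-64035/51938, 25050/25969], P' = [29676/25969 -24824/25969; -24824/25969 28060/25969]

step 0: x̄ = F·x = [0, 0]
step 0: P̄ = F·P·Fᵀ + Q = [12 8; 8 14]
step 0: y = z − H·x̄ = [1, -1]
step 0: S = H·P̄·Hᵀ + R = [274 -260; -260 264]
step 0: K = P̄·Hᵀ·S⁻¹ = [-53/296 -221/592; 14/37 13/74]
step 0: x' = x̄ + K·y = [115/592, 15/74]
step 0: P' = (I − K·H)·P̄ = [175/148 -38/37; -38/37 44/37]
step 1: x̄ = F·x = [-115/296, -235/296]
step 1: P̄ = F·P·Fᵀ + Q = [323/37 23/37; 23/37 121/37]
step 1: y = z − H·x̄ = [1527/296, 73/296]
step 1: S = H·P̄·Hᵀ + R = [2805/37 -2963/37; -2963/37 3815/37]
step 1: K = P̄·Hᵀ·S⁻¹ = [-3780/25969 -9845/25969; 8633/25969 4588/25969]
step 1: x' = x̄ + K·y = [-64035/51938, 25050/25969]
step 1: P' = (I − K·H)·P̄ = [29676/25969 -24824/25969; -24824/25969 28060/25969]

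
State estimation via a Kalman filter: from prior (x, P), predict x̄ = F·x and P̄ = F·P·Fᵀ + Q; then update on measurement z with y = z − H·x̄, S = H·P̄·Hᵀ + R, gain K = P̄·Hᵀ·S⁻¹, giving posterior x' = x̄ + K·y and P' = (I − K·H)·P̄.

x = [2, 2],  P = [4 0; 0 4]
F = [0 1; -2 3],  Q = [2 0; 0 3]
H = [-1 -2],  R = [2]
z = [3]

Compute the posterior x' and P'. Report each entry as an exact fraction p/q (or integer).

x̄ = F·x = [2, 2]
P̄ = F·P·Fᵀ + Q = [6 12; 12 55]
y = z − H·x̄ = [9]
S = H·P̄·Hᵀ + R = [276]
K = P̄·Hᵀ·S⁻¹ = [-5/46; -61/138]
x' = x̄ + K·y = [47/46, -91/46]
P' = (I − K·H)·P̄ = [63/23 -29/23; -29/23 74/69]

x' = [47/46, -91/46]
P' = [63/23 -29/23; -29/23 74/69]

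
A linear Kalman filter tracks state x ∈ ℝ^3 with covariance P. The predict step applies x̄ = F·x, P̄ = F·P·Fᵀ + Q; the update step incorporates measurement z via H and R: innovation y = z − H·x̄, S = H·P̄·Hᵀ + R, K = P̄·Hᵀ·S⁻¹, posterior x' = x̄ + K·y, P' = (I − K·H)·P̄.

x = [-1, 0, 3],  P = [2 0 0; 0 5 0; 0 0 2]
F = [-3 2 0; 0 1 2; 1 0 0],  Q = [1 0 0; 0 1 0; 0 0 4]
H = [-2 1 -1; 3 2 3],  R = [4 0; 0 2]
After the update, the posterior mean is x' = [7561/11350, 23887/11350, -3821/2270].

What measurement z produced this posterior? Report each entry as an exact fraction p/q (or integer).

z = [2, 1]

x̄ = F·x = [3, 6, -1]
P̄ = F·P·Fᵀ + Q = [39 10 -6; 10 14 0; -6 0 6]
S = H·P̄·Hᵀ + R = [116 -180; -180 475]
K = P̄·Hᵀ·S⁻¹ = [-803/2270 661/5675; 759/2270 1412/5675; 57/454 54/1135]
x' − x̄ = [-26489/11350, -44213/11350, -1551/2270] = K·y
y = (KᵀK)⁻¹·Kᵀ·(x' − x̄) = [1, -17]
z = y + H·x̄ = [1, -17] + [1, 18] = [2, 1]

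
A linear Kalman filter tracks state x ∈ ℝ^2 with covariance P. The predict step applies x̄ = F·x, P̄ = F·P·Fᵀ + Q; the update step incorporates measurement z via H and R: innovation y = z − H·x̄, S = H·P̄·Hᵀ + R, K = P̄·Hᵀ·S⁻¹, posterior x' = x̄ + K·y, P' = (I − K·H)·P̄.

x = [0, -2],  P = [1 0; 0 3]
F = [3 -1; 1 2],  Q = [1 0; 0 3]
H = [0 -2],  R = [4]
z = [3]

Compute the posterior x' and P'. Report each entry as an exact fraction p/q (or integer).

x' = [53/34, -28/17]
P' = [212/17 -3/17; -3/17 16/17]

x̄ = F·x = [2, -4]
P̄ = F·P·Fᵀ + Q = [13 -3; -3 16]
y = z − H·x̄ = [-5]
S = H·P̄·Hᵀ + R = [68]
K = P̄·Hᵀ·S⁻¹ = [3/34; -8/17]
x' = x̄ + K·y = [53/34, -28/17]
P' = (I − K·H)·P̄ = [212/17 -3/17; -3/17 16/17]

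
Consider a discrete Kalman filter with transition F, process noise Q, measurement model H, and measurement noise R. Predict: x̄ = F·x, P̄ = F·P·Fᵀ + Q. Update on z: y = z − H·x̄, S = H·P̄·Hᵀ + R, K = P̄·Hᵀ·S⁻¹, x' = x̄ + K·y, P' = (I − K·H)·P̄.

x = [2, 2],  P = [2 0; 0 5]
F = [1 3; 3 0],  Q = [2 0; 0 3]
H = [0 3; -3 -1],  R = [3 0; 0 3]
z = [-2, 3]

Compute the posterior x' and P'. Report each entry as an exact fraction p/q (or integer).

x̄ = F·x = [8, 6]
P̄ = F·P·Fᵀ + Q = [49 6; 6 21]
y = z − H·x̄ = [-20, 33]
S = H·P̄·Hᵀ + R = [192 -117; -117 501]
K = P̄·Hᵀ·S⁻¹ = [-987/9167 -3030/9167; 3000/9167 -13/9167]
x' = x̄ + K·y = [-6914/9167, -5427/9167]
P' = (I − K·H)·P̄ = [3359/9167 -987/9167; -987/9167 3000/9167]

x' = [-6914/9167, -5427/9167]
P' = [3359/9167 -987/9167; -987/9167 3000/9167]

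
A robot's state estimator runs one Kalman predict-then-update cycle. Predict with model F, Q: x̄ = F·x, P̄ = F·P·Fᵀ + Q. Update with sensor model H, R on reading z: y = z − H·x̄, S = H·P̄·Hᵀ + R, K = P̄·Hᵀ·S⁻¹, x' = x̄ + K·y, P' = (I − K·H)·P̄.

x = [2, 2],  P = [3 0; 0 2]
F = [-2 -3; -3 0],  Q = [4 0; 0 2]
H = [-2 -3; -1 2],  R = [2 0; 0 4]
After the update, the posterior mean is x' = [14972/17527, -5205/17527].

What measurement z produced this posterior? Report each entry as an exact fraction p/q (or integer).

x̄ = F·x = [-10, -6]
P̄ = F·P·Fᵀ + Q = [34 18; 18 29]
S = H·P̄·Hᵀ + R = [615 -124; -124 82]
K = P̄·Hᵀ·S⁻¹ = [-4878/17527 -6949/17527; -2563/17527 4674/17527]
x' − x̄ = [190242/17527, 99957/17527] = K·y
y = (KᵀK)⁻¹·Kᵀ·(x' − x̄) = [-39, 0]
z = y + H·x̄ = [-39, 0] + [38, -2] = [-1, -2]

z = [-1, -2]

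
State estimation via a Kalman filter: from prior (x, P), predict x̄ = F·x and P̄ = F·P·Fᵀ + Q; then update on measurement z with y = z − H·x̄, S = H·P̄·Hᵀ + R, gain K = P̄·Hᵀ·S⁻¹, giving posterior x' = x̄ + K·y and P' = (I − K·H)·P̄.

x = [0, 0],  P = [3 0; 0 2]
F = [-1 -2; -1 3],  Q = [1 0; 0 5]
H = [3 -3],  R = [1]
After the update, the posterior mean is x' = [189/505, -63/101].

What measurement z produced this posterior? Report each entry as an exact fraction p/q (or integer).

x̄ = F·x = [0, 0]
P̄ = F·P·Fᵀ + Q = [12 -9; -9 26]
S = H·P̄·Hᵀ + R = [505]
K = P̄·Hᵀ·S⁻¹ = [63/505; -21/101]
x' − x̄ = [189/505, -63/101] = K·y
y = (KᵀK)⁻¹·Kᵀ·(x' − x̄) = [3]
z = y + H·x̄ = [3] + [0] = [3]

z = [3]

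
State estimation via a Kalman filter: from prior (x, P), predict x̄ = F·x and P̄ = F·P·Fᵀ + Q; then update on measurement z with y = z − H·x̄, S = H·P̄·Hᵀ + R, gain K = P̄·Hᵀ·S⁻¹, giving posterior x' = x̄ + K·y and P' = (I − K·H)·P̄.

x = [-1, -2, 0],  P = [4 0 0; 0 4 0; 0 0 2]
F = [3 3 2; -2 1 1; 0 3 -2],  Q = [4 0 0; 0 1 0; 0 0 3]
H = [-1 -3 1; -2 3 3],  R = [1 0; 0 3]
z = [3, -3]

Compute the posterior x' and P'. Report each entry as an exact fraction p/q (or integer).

x' = [-16743/1963, -567/1963, -87855/13741]
P' = [1265892/21593 -104916/21593 945456/21593; -104916/21593 10487/21593 -78352/21593; 945456/21593 -78352/21593 4980425/151151]

x̄ = F·x = [-9, 0, -6]
P̄ = F·P·Fᵀ + Q = [84 -8 28; -8 23 8; 28 8 47]
y = z − H·x̄ = [0, -3]
S = H·P̄·Hᵀ + R = [187 -110; -110 873]
K = P̄·Hᵀ·S⁻¹ = [-5688/21593 -308/1963; -4897/21593 189/1963; 7625/151151 1803/13741]
x' = x̄ + K·y = [-16743/1963, -567/1963, -87855/13741]
P' = (I − K·H)·P̄ = [1265892/21593 -104916/21593 945456/21593; -104916/21593 10487/21593 -78352/21593; 945456/21593 -78352/21593 4980425/151151]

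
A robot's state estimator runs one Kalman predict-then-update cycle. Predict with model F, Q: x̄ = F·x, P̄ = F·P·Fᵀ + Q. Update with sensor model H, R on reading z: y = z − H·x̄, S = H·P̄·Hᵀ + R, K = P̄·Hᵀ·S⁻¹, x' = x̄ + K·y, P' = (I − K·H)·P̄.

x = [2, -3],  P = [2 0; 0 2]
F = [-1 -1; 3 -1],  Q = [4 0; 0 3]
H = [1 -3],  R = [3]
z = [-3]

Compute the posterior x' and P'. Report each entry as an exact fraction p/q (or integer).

x̄ = F·x = [1, 9]
P̄ = F·P·Fᵀ + Q = [8 -4; -4 23]
y = z − H·x̄ = [23]
S = H·P̄·Hᵀ + R = [242]
K = P̄·Hᵀ·S⁻¹ = [10/121; -73/242]
x' = x̄ + K·y = [351/121, 499/242]
P' = (I − K·H)·P̄ = [768/121 246/121; 246/121 237/242]

x' = [351/121, 499/242]
P' = [768/121 246/121; 246/121 237/242]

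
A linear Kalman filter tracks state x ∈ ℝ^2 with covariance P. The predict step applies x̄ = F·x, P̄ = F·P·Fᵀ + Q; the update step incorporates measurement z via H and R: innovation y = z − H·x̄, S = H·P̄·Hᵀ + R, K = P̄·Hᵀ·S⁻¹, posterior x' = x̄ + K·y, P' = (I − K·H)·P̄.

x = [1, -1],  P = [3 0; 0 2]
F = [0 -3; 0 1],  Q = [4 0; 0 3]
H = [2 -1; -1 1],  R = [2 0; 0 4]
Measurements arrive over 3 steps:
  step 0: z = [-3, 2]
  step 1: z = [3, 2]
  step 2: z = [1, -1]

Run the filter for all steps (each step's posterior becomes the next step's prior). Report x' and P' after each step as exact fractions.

step 0: x̄ = F·x = [3, -1]
step 0: P̄ = F·P·Fᵀ + Q = [22 -6; -6 5]
step 0: y = z − H·x̄ = [-10, 6]
step 0: S = H·P̄·Hᵀ + R = [119 -67; -67 43]
step 0: K = P̄·Hᵀ·S⁻¹ = [137/314 9/314; 3/314 85/314]
step 0: x' = x̄ + K·y = [-187/157, 83/157]
step 0: P' = (I − K·H)·P̄ = [155/157 173/157; 173/157 343/157]
step 1: x̄ = F·x = [-249/157, 83/157]
step 1: P̄ = F·P·Fᵀ + Q = [3715/157 -1029/157; -1029/157 814/157]
step 1: y = z − H·x̄ = [1052/157, -18/157]
step 1: S = H·P̄·Hᵀ + R = [20104/157 -11331/157; -11331/157 7215/157]
step 1: K = P̄·Hᵀ·S⁻¹ = [15451/35369 3029/106107; 343/35369 28720/106107]
step 1: x' = x̄ + K·y = [47321/35369, 19899/35369]
step 1: P' = (I − K·H)·P̄ = [104822/106107 116938/106107; 116938/106107 231818/106107]
step 2: x̄ = F·x = [-59697/35369, 19899/35369]
step 2: P̄ = F·P·Fᵀ + Q = [836930/35369 -231818/35369; -231818/35369 550139/106107]
step 2: y = z − H·x̄ = [174662/35369, -114965/35369]
step 2: S = H·P̄·Hᵀ + R = [13587329/106107 -7658081/106107; -7658081/106107 4876265/106107]
step 2: K = P̄·Hᵀ·S⁻¹ = [15663889/35856316 1023577/35856316; 347727/35856316 9705235/35856316]
step 2: x' = x̄ + K·y = [13506069/35856316, -9655993/35856316]
step 2: P' = (I − K·H)·P̄ = [17711043/17928158 19758197/17928158; 19758197/17928158 39168667/17928158]

step 0: x' = [-187/157, 83/157], P' = [155/157 173/157; 173/157 343/157]
step 1: x' = [47321/35369, 19899/35369], P' = [104822/106107 116938/106107; 116938/106107 231818/106107]
step 2: x' = [13506069/35856316, -9655993/35856316], P' = [17711043/17928158 19758197/17928158; 19758197/17928158 39168667/17928158]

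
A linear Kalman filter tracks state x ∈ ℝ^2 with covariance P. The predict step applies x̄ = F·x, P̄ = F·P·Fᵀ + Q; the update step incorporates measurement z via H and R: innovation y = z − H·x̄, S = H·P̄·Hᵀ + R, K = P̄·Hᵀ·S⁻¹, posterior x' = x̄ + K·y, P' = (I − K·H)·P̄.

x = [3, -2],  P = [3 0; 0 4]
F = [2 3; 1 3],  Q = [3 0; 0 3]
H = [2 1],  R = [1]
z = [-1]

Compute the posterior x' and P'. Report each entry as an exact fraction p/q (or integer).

x' = [288/415, -993/415]
P' = [429/415 -714/415; -714/415 1554/415]

x̄ = F·x = [0, -3]
P̄ = F·P·Fᵀ + Q = [51 42; 42 42]
y = z − H·x̄ = [2]
S = H·P̄·Hᵀ + R = [415]
K = P̄·Hᵀ·S⁻¹ = [144/415; 126/415]
x' = x̄ + K·y = [288/415, -993/415]
P' = (I − K·H)·P̄ = [429/415 -714/415; -714/415 1554/415]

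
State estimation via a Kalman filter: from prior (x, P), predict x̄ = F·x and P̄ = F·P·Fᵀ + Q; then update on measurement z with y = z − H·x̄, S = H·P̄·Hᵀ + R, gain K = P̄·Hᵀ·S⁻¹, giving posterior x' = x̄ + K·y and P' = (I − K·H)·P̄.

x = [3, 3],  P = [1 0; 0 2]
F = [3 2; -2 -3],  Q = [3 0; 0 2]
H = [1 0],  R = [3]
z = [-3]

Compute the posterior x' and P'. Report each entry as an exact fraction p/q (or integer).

x' = [-15/23, -21/23]
P' = [60/23 -54/23; -54/23 228/23]

x̄ = F·x = [15, -15]
P̄ = F·P·Fᵀ + Q = [20 -18; -18 24]
y = z − H·x̄ = [-18]
S = H·P̄·Hᵀ + R = [23]
K = P̄·Hᵀ·S⁻¹ = [20/23; -18/23]
x' = x̄ + K·y = [-15/23, -21/23]
P' = (I − K·H)·P̄ = [60/23 -54/23; -54/23 228/23]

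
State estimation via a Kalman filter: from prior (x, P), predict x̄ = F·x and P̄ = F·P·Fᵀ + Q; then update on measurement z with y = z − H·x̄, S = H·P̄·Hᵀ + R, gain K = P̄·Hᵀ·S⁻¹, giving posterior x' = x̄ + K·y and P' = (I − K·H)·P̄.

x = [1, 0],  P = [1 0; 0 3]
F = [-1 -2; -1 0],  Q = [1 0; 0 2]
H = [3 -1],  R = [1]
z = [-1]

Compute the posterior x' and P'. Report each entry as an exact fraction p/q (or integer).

x' = [-83/124, -1]
P' = [55/124 1; 1 3]

x̄ = F·x = [-1, -1]
P̄ = F·P·Fᵀ + Q = [14 1; 1 3]
y = z − H·x̄ = [1]
S = H·P̄·Hᵀ + R = [124]
K = P̄·Hᵀ·S⁻¹ = [41/124; 0]
x' = x̄ + K·y = [-83/124, -1]
P' = (I − K·H)·P̄ = [55/124 1; 1 3]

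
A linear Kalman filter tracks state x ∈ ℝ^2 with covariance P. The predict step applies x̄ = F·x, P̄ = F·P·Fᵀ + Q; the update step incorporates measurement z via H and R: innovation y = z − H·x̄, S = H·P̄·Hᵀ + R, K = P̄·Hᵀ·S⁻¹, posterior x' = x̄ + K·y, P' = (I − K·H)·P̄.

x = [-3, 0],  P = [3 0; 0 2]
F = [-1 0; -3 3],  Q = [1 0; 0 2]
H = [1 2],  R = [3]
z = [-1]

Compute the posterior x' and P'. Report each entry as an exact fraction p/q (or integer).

x' = [19/21, -17/21]
P' = [40/21 -17/21; -17/21 248/231]

x̄ = F·x = [3, 9]
P̄ = F·P·Fᵀ + Q = [4 9; 9 47]
y = z − H·x̄ = [-22]
S = H·P̄·Hᵀ + R = [231]
K = P̄·Hᵀ·S⁻¹ = [2/21; 103/231]
x' = x̄ + K·y = [19/21, -17/21]
P' = (I − K·H)·P̄ = [40/21 -17/21; -17/21 248/231]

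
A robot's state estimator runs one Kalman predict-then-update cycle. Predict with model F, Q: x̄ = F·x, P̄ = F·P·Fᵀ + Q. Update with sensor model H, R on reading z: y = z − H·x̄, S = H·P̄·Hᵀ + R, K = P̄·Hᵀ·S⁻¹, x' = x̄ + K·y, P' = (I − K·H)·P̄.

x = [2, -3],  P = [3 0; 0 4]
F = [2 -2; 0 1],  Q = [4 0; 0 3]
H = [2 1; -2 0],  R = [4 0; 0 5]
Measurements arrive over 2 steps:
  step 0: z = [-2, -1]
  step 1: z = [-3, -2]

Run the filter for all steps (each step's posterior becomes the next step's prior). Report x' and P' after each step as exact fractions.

step 0: x̄ = F·x = [10, -3]
step 0: P̄ = F·P·Fᵀ + Q = [32 -8; -8 7]
step 0: y = z − H·x̄ = [-19, 19]
step 0: S = H·P̄·Hᵀ + R = [107 -112; -112 133]
step 0: K = P̄·Hᵀ·S⁻¹ = [40/241 -576/1687; 85/241 704/1687]
step 0: x' = x̄ + K·y = [606/1687, -2990/1687]
step 0: P' = (I − K·H)·P̄ = [1440/1687 -1760/1687; -1760/1687 5900/1687]
step 1: x̄ = F·x = [7192/1687, -2990/1687]
step 1: P̄ = F·P·Fᵀ + Q = [50188/1687 -15320/1687; -15320/1687 10961/1687]
step 1: y = z − H·x̄ = [-16455/1687, 11010/1687]
step 1: S = H·P̄·Hᵀ + R = [157181/1687 -170112/1687; -170112/1687 209187/1687]
step 1: K = P̄·Hᵀ·S⁻¹ = [141760/778923 -775432/2336769; 216487/778923 870416/2336769]
step 1: x' = x̄ + K·y = [251048/778923, -1598605/778923]
step 1: P' = (I − K·H)·P̄ = [1938580/2336769 -2176040/2336769; -2176040/2336769 6949924/2336769]

step 0: x' = [606/1687, -2990/1687], P' = [1440/1687 -1760/1687; -1760/1687 5900/1687]
step 1: x' = [251048/778923, -1598605/778923], P' = [1938580/2336769 -2176040/2336769; -2176040/2336769 6949924/2336769]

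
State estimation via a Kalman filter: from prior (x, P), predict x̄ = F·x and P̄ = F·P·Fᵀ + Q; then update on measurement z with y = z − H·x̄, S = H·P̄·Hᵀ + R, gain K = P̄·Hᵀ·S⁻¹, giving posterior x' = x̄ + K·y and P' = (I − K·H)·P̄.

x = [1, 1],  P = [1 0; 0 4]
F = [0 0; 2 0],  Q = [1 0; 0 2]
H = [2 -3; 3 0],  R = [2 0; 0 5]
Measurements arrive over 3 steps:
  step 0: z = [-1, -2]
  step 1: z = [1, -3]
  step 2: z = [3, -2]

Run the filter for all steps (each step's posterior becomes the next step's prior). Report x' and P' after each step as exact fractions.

step 0: x̄ = F·x = [0, 2]
step 0: P̄ = F·P·Fᵀ + Q = [1 0; 0 6]
step 0: y = z − H·x̄ = [5, -2]
step 0: S = H·P̄·Hᵀ + R = [60 6; 6 14]
step 0: K = P̄·Hᵀ·S⁻¹ = [5/402 14/67; -21/67 9/67]
step 0: x' = x̄ + K·y = [-143/402, 11/67]
step 0: P' = (I − K·H)·P̄ = [70/201 15/67; 15/67 24/67]
step 1: x̄ = F·x = [0, -143/201]
step 1: P̄ = F·P·Fᵀ + Q = [1 0; 0 682/201]
step 1: y = z − H·x̄ = [-76/67, -3]
step 1: S = H·P̄·Hᵀ + R = [2448/67 6; 6 14]
step 1: K = P̄·Hᵀ·S⁻¹ = [67/3186 109/531; -2387/7965 341/2655]
step 1: x' = x̄ + K·y = [-1019/1593, -6028/7965]
step 1: P' = (I − K·H)·P̄ = [545/1593 341/1593; 341/1593 2728/7965]
step 2: x̄ = F·x = [0, -2038/1593]
step 2: P̄ = F·P·Fᵀ + Q = [1 0; 0 5366/1593]
step 2: y = z − H·x̄ = [-445/531, -2]
step 2: S = H·P̄·Hᵀ + R = [6428/177 6; 6 14]
step 2: K = P̄·Hᵀ·S⁻¹ = [177/8362 858/4181; -18781/62715 2683/20905]
step 2: x' = x̄ + K·y = [-10741/25086, -80593/62715]
step 2: P' = (I − K·H)·P̄ = [1430/4181 2683/12543; 2683/12543 21464/62715]

step 0: x' = [-143/402, 11/67], P' = [70/201 15/67; 15/67 24/67]
step 1: x' = [-1019/1593, -6028/7965], P' = [545/1593 341/1593; 341/1593 2728/7965]
step 2: x' = [-10741/25086, -80593/62715], P' = [1430/4181 2683/12543; 2683/12543 21464/62715]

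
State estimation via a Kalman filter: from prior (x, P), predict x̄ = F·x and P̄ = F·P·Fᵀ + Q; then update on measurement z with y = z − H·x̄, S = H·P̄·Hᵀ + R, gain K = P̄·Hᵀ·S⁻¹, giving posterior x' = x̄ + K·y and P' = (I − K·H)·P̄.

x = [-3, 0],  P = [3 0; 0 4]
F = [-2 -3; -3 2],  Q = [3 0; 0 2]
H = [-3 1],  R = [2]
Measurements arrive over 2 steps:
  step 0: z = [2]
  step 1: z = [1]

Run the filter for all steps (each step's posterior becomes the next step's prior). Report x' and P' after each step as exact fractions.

step 0: x̄ = F·x = [6, 9]
step 0: P̄ = F·P·Fᵀ + Q = [51 -6; -6 45]
step 0: y = z − H·x̄ = [11]
step 0: S = H·P̄·Hᵀ + R = [542]
step 0: K = P̄·Hᵀ·S⁻¹ = [-159/542; 63/542]
step 0: x' = x̄ + K·y = [1503/542, 5571/542]
step 0: P' = (I − K·H)·P̄ = [2361/542 6765/542; 6765/542 20421/542]
step 1: x̄ = F·x = [-19719/542, 6633/542]
step 1: P̄ = F·P·Fᵀ + Q = [276039/542 -74535/542; -74535/542 22837/542]
step 1: y = z − H·x̄ = [-32624/271]
step 1: S = H·P̄·Hᵀ + R = [1477741/271]
step 1: K = P̄·Hᵀ·S⁻¹ = [-451326/1477741; 123221/1477741]
step 1: x' = x̄ + K·y = [1138539/2955482, 6501595/2955482]
step 1: P' = (I − K·H)·P̄ = [1932957/2955482 3993567/2955482; 3993567/2955482 12473585/2955482]

step 0: x' = [1503/542, 5571/542], P' = [2361/542 6765/542; 6765/542 20421/542]
step 1: x' = [1138539/2955482, 6501595/2955482], P' = [1932957/2955482 3993567/2955482; 3993567/2955482 12473585/2955482]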